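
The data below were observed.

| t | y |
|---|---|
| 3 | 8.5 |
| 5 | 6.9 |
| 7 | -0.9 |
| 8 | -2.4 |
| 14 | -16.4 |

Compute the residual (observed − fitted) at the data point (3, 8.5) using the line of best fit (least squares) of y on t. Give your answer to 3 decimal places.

n = 5, Σx = 37, Σy = -4.3, Σxy = -195.1, Σx² = 343
Sxx = Σx² − (Σx)²/n = 343 − 273.8 = 69.2
Sxy = Σxy − (Σx)(Σy)/n = -195.1 − (-31.82) = -163.28
b = Sxy/Sxx = -163.28/69.2 = -2.359538
a = ȳ − b·x̄ = -0.86 − (-2.359538)·7.4 = 16.600578
ŷ(3) = 16.600578 + (-2.359538)·3 = 9.521965
residual = y − ŷ = 8.5 − 9.521965 = -1.021965

-1.022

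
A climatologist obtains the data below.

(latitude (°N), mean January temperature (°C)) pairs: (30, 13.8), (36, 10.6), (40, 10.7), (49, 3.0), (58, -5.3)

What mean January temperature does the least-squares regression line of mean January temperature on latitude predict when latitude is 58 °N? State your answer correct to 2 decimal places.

-4.00

n = 5, Σx = 213, Σy = 32.8, Σxy = 1063.2, Σx² = 9561
Sxx = Σx² − (Σx)²/n = 9561 − 9073.8 = 487.2
Sxy = Σxy − (Σx)(Σy)/n = 1063.2 − 1397.28 = -334.08
b = Sxy/Sxx = -334.08/487.2 = -0.685714
a = ȳ − b·x̄ = 6.56 − (-0.685714)·42.6 = 35.771429
ŷ(58) = a + b·58 = 35.771429 + (-0.685714)·58 = -4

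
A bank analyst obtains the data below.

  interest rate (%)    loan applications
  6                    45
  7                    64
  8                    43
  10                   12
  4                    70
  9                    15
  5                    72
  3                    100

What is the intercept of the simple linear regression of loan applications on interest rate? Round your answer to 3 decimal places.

n = 8, Σx = 52, Σy = 421, Σxy = 2257, Σx² = 380
Sxx = Σx² − (Σx)²/n = 380 − 338 = 42
Sxy = Σxy − (Σx)(Σy)/n = 2257 − 2736.5 = -479.5
b = Sxy/Sxx = -479.5/42 = -11.416667
a = ȳ − b·x̄ = 52.625 − (-11.416667)·6.5 = 126.833333

126.833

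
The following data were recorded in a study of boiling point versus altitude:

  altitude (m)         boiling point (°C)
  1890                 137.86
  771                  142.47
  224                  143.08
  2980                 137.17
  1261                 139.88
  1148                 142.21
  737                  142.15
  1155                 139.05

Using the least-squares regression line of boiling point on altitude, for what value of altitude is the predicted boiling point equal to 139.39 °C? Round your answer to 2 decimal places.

1725.90

n = 8, Σx = 10166, Σy = 1123.87, Σxy = 1416229.35, Σx² = 17882336
Sxx = Σx² − (Σx)²/n = 17882336 − 12918444.5 = 4963891.5
Sxy = Σxy − (Σx)(Σy)/n = 1416229.35 − 1428157.8025 = -11928.4525
b = Sxy/Sxx = -11928.4525/4963891.5 = -0.002403
a = ȳ − b·x̄ = 140.48375 − (-0.002403)·1270.75 = 143.537419
Set a + b·x = 139.39: x = (139.39 − 143.537419) / (-0.002403) = 1725.901775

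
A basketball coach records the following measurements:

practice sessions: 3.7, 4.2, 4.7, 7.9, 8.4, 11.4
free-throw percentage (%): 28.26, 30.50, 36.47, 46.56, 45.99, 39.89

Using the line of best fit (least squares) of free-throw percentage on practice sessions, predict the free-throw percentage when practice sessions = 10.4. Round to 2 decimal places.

n = 6, Σx = 40.3, Σy = 227.67, Σxy = 1612.957, Σx² = 316.35
Sxx = Σx² − (Σx)²/n = 316.35 − 270.681667 = 45.668333
Sxy = Σxy − (Σx)(Σy)/n = 1612.957 − 1529.1835 = 83.7735
b = Sxy/Sxx = 83.7735/45.668333 = 1.834389
a = ȳ − b·x̄ = 37.945 − 1.834389·6.716667 = 25.624019
ŷ(10.4) = a + b·10.4 = 25.624019 + 1.834389·10.4 = 44.701667

44.70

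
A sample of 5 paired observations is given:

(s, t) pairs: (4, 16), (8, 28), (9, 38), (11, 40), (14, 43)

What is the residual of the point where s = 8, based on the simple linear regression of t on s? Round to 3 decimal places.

-1.628

n = 5, Σx = 46, Σy = 165, Σxy = 1672, Σx² = 478
Sxx = Σx² − (Σx)²/n = 478 − 423.2 = 54.8
Sxy = Σxy − (Σx)(Σy)/n = 1672 − 1518 = 154
b = Sxy/Sxx = 154/54.8 = 2.810219
a = ȳ − b·x̄ = 33 − 2.810219·9.2 = 7.145985
ŷ(8) = 7.145985 + 2.810219·8 = 29.627737
residual = y − ŷ = 28 − 29.627737 = -1.627737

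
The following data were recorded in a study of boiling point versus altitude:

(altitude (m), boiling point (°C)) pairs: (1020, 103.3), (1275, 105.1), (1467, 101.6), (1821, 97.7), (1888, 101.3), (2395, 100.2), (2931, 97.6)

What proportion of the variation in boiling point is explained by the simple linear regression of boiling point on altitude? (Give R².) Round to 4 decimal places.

0.6025

n = 7, Σx = 12797, Σy = 706.8, Σxy = 1283626.4, Σx² = 26025485, Σy² = 71412.24
Sxx = Σx² − (Σx)²/n = 26025485 − 23394744.142857 = 2630740.857143
Sxy = Σxy − (Σx)(Σy)/n = 1283626.4 − 1292131.371429 = -8504.971429
Syy = Σy² − (Σy)²/n = 71412.24 − 71366.605714 = 45.634286
R² = Sxy²/(Sxx·Syy) = (-8504.971429)²/(2630740.857143·45.634286) = 0.602527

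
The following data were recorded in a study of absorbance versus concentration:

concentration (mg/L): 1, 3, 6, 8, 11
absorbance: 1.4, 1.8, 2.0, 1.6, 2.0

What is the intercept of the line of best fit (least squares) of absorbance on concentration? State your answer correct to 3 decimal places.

1.524

n = 5, Σx = 29, Σy = 8.8, Σxy = 53.6, Σx² = 231
Sxx = Σx² − (Σx)²/n = 231 − 168.2 = 62.8
Sxy = Σxy − (Σx)(Σy)/n = 53.6 − 51.04 = 2.56
b = Sxy/Sxx = 2.56/62.8 = 0.040764
a = ȳ − b·x̄ = 1.76 − 0.040764·5.8 = 1.523567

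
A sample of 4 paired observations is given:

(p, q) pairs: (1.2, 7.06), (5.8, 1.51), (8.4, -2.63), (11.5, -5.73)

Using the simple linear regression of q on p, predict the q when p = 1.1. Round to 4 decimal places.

7.1760

n = 4, Σx = 26.9, Σy = 0.21, Σxy = -70.757, Σx² = 237.89
Sxx = Σx² − (Σx)²/n = 237.89 − 180.9025 = 56.9875
Sxy = Σxy − (Σx)(Σy)/n = -70.757 − 1.41225 = -72.16925
b = Sxy/Sxx = -72.16925/56.9875 = -1.266405
a = ȳ − b·x̄ = 0.0525 − (-1.266405)·6.725 = 8.569073
ŷ(1.1) = a + b·1.1 = 8.569073 + (-1.266405)·1.1 = 7.176028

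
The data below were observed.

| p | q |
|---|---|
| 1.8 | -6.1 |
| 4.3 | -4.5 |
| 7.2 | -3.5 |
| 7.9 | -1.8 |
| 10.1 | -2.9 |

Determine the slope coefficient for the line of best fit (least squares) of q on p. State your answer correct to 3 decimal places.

n = 5, Σx = 31.3, Σy = -18.8, Σxy = -99.04, Σx² = 237.99
Sxx = Σx² − (Σx)²/n = 237.99 − 195.938 = 42.052
Sxy = Σxy − (Σx)(Σy)/n = -99.04 − (-117.688) = 18.648
b = Sxy/Sxx = 18.648/42.052 = 0.443451

0.443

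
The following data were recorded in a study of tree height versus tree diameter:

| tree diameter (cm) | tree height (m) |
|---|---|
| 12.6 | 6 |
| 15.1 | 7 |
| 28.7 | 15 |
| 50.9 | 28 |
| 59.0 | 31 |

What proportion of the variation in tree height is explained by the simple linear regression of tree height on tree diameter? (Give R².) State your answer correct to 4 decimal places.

n = 5, Σx = 166.3, Σy = 87, Σxy = 3866, Σx² = 7282.27, Σy² = 2055
Sxx = Σx² − (Σx)²/n = 7282.27 − 5531.138 = 1751.132
Sxy = Σxy − (Σx)(Σy)/n = 3866 − 2893.62 = 972.38
Syy = Σy² − (Σy)²/n = 2055 − 1513.8 = 541.2
R² = Sxy²/(Sxx·Syy) = (972.38)²/(1751.132·541.2) = 0.997689

0.9977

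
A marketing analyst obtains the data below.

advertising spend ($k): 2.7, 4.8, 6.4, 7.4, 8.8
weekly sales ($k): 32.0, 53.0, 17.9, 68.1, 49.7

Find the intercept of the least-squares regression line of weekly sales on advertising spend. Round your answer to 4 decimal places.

25.7607

n = 5, Σx = 30.1, Σy = 220.7, Σxy = 1396.66, Σx² = 203.49
Sxx = Σx² − (Σx)²/n = 203.49 − 181.202 = 22.288
Sxy = Σxy − (Σx)(Σy)/n = 1396.66 − 1328.614 = 68.046
b = Sxy/Sxx = 68.046/22.288 = 3.053033
a = ȳ − b·x̄ = 44.14 − 3.053033·6.02 = 25.760741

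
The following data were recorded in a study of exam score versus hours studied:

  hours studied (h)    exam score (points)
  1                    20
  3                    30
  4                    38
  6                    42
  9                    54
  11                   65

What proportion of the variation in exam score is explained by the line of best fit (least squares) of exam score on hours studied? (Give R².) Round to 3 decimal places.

n = 6, Σx = 34, Σy = 249, Σxy = 1715, Σx² = 264, Σy² = 11649
Sxx = Σx² − (Σx)²/n = 264 − 192.666667 = 71.333333
Sxy = Σxy − (Σx)(Σy)/n = 1715 − 1411 = 304
Syy = Σy² − (Σy)²/n = 11649 − 10333.5 = 1315.5
R² = Sxy²/(Sxx·Syy) = (304)²/(71.333333·1315.5) = 0.984836

0.985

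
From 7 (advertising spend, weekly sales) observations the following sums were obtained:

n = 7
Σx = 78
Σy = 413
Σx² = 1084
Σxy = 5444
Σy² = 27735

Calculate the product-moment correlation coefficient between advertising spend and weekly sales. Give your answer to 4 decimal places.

0.9898

Sxx = Σx² − (Σx)²/n = 1084 − 869.142857 = 214.857143
Sxy = Σxy − (Σx)(Σy)/n = 5444 − 4602 = 842
Syy = Σy² − (Σy)²/n = 27735 − 24367 = 3368
r = Sxy/√(Sxx·Syy) = 842/√(723638.857143) = 842/850.669652 = 0.989808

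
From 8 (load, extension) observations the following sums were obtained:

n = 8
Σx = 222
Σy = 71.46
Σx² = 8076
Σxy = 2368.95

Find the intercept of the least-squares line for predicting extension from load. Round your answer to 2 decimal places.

Sxx = Σx² − (Σx)²/n = 8076 − 6160.5 = 1915.5
Sxy = Σxy − (Σx)(Σy)/n = 2368.95 − 1983.015 = 385.935
b = Sxy/Sxx = 385.935/1915.5 = 0.201480
a = ȳ − b·x̄ = 8.9325 − 0.201480·27.75 = 3.341429

3.34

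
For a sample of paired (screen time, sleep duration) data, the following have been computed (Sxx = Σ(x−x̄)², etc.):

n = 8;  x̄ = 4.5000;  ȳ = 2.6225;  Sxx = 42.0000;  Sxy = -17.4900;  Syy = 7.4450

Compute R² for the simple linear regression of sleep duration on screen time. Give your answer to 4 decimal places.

0.9783

R² = Sxy²/(Sxx·Syy) = (-17.49)²/(42·7.445) = 0.978286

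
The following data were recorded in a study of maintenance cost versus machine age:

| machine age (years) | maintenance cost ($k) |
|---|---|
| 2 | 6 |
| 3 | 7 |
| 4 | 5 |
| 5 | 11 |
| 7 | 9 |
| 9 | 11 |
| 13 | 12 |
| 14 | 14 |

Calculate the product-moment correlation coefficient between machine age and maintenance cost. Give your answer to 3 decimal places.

n = 8, Σx = 57, Σy = 75, Σxy = 622, Σx² = 549, Σy² = 773
Sxx = Σx² − (Σx)²/n = 549 − 406.125 = 142.875
Sxy = Σxy − (Σx)(Σy)/n = 622 − 534.375 = 87.625
Syy = Σy² − (Σy)²/n = 773 − 703.125 = 69.875
r = Sxy/√(Sxx·Syy) = 87.625/√(9983.390625) = 87.625/99.916919 = 0.876979

0.877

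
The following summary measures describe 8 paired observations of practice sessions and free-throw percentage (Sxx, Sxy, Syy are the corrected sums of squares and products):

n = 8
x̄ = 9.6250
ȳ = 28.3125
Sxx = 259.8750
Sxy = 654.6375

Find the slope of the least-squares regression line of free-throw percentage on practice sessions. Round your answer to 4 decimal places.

2.5190

b = Sxy/Sxx = 654.6375/259.875 = 2.519048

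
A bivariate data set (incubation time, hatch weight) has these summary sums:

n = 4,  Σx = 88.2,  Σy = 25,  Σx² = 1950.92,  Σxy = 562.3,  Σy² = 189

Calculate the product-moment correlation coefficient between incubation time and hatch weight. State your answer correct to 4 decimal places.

0.7812

Sxx = Σx² − (Σx)²/n = 1950.92 − 1944.81 = 6.11
Sxy = Σxy − (Σx)(Σy)/n = 562.3 − 551.25 = 11.05
Syy = Σy² − (Σy)²/n = 189 − 156.25 = 32.75
r = Sxy/√(Sxx·Syy) = 11.05/√(200.1025) = 11.05/14.145759 = 0.781153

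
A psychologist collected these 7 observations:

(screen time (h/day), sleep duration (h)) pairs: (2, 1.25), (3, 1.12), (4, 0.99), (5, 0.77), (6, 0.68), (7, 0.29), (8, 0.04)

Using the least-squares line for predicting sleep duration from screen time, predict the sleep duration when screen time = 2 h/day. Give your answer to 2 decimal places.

1.33

n = 7, Σx = 35, Σy = 5.14, Σxy = 20.1, Σx² = 203
Sxx = Σx² − (Σx)²/n = 203 − 175 = 28
Sxy = Σxy − (Σx)(Σy)/n = 20.1 − 25.7 = -5.6
b = Sxy/Sxx = -5.6/28 = -0.2
a = ȳ − b·x̄ = 0.734286 − (-0.2)·5 = 1.734286
ŷ(2) = a + b·2 = 1.734286 + (-0.2)·2 = 1.334286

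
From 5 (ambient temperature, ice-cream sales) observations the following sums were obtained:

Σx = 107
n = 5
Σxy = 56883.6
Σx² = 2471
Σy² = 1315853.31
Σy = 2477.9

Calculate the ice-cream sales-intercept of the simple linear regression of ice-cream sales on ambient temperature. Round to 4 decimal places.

Sxx = Σx² − (Σx)²/n = 2471 − 2289.8 = 181.2
Sxy = Σxy − (Σx)(Σy)/n = 56883.6 − 53027.06 = 3856.54
b = Sxy/Sxx = 3856.54/181.2 = 21.283333
a = ȳ − b·x̄ = 495.58 − 21.283333·21.4 = 40.116667

40.1167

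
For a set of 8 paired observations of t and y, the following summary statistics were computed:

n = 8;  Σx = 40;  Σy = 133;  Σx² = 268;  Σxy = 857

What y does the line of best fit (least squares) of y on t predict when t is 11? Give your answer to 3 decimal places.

Sxx = Σx² − (Σx)²/n = 268 − 200 = 68
Sxy = Σxy − (Σx)(Σy)/n = 857 − 665 = 192
b = Sxy/Sxx = 192/68 = 2.823529
a = ȳ − b·x̄ = 16.625 − 2.823529·5 = 2.507353
ŷ(11) = a + b·11 = 2.507353 + 2.823529·11 = 33.566176

33.566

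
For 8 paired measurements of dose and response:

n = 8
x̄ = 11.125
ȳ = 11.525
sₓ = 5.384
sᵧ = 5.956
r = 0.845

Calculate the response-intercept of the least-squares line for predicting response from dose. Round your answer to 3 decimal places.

1.126

b = r · sᵧ/sₓ = 0.845 · 5.956/5.384 = 0.934773
a = ȳ − b·x̄ = 11.525 − 0.934773·11.125 = 1.125646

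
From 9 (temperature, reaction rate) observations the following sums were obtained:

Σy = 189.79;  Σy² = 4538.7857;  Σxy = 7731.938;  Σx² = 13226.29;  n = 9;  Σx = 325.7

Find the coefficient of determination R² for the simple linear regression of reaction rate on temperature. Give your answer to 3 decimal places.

0.966

Sxx = Σx² − (Σx)²/n = 13226.29 − 11786.721111 = 1439.568889
Sxy = Σxy − (Σx)(Σy)/n = 7731.938 − 6868.289222 = 863.648778
Syy = Σy² − (Σy)²/n = 4538.7857 − 4002.249344 = 536.536356
R² = Sxy²/(Sxx·Syy) = (863.648778)²/(1439.568889·536.536356) = 0.965701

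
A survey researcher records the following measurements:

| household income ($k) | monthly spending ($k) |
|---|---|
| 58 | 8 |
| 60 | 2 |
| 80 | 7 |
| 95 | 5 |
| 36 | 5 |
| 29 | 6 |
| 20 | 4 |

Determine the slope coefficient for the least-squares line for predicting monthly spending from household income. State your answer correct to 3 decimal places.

n = 7, Σx = 378, Σy = 37, Σxy = 2053, Σx² = 24926
Sxx = Σx² − (Σx)²/n = 24926 − 20412 = 4514
Sxy = Σxy − (Σx)(Σy)/n = 2053 − 1998 = 55
b = Sxy/Sxx = 55/4514 = 0.012184

0.012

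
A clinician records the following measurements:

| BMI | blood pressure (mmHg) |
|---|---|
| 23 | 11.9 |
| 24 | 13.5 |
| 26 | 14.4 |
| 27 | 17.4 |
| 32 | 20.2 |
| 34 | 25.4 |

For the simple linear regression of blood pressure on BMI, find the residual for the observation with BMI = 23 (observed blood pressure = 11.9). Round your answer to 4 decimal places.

n = 6, Σx = 166, Σy = 102.8, Σxy = 2951.9, Σx² = 4690
Sxx = Σx² − (Σx)²/n = 4690 − 4592.666667 = 97.333333
Sxy = Σxy − (Σx)(Σy)/n = 2951.9 − 2844.133333 = 107.766667
b = Sxy/Sxx = 107.766667/97.333333 = 1.107192
a = ȳ − b·x̄ = 17.133333 − 1.107192·27.666667 = -13.498973
ŷ(23) = -13.498973 + 1.107192·23 = 11.966438
residual = y − ŷ = 11.9 − 11.966438 = -0.066438

-0.0664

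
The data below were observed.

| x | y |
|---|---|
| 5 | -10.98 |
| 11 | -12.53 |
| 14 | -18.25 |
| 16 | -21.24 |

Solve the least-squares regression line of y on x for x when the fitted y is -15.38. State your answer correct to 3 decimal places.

11.098

n = 4, Σx = 46, Σy = -63, Σxy = -788.07, Σx² = 598
Sxx = Σx² − (Σx)²/n = 598 − 529 = 69
Sxy = Σxy − (Σx)(Σy)/n = -788.07 − (-724.5) = -63.57
b = Sxy/Sxx = -63.57/69 = -0.921304
a = ȳ − b·x̄ = -15.75 − (-0.921304)·11.5 = -5.155
Set a + b·x = -15.38: x = (-15.38 − (-5.155)) / (-0.921304) = 11.098395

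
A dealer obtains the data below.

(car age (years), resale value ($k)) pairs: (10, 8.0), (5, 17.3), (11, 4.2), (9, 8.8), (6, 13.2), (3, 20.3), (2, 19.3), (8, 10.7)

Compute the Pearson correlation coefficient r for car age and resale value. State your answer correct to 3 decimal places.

n = 8, Σx = 54, Σy = 101.8, Σxy = 556.2, Σx² = 440, Σy² = 1531.68
Sxx = Σx² − (Σx)²/n = 440 − 364.5 = 75.5
Sxy = Σxy − (Σx)(Σy)/n = 556.2 − 687.15 = -130.95
Syy = Σy² − (Σy)²/n = 1531.68 − 1295.405 = 236.275
r = Sxy/√(Sxx·Syy) = -130.95/√(17838.7625) = -130.95/133.561830 = -0.980445

-0.980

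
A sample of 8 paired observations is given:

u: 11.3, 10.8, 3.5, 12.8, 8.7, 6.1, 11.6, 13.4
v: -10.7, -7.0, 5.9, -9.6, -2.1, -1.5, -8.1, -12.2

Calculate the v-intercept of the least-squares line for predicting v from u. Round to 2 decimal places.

n = 8, Σx = 78.2, Σy = -45.3, Σxy = -583.6, Σx² = 847.44
Sxx = Σx² − (Σx)²/n = 847.44 − 764.405 = 83.035
Sxy = Σxy − (Σx)(Σy)/n = -583.6 − (-442.8075) = -140.7925
b = Sxy/Sxx = -140.7925/83.035 = -1.695580
a = ȳ − b·x̄ = -5.6625 − (-1.695580)·9.775 = 10.911796

10.91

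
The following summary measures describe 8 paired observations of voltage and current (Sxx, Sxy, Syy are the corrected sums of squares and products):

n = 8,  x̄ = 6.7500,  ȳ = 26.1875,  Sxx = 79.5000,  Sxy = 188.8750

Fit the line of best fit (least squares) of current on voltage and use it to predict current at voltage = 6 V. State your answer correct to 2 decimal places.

24.41

b = Sxy/Sxx = 188.875/79.5 = 2.375786
a = ȳ − b·x̄ = 26.1875 − 2.375786·6.75 = 10.150943
ŷ(6) = a + b·6 = 10.150943 + 2.375786·6 = 24.405660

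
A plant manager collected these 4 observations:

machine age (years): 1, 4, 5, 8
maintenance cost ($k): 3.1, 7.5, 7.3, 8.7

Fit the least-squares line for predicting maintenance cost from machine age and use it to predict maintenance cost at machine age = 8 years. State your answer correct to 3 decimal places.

n = 4, Σx = 18, Σy = 26.6, Σxy = 139.2, Σx² = 106
Sxx = Σx² − (Σx)²/n = 106 − 81 = 25
Sxy = Σxy − (Σx)(Σy)/n = 139.2 − 119.7 = 19.5
b = Sxy/Sxx = 19.5/25 = 0.78
a = ȳ − b·x̄ = 6.65 − 0.78·4.5 = 3.14
ŷ(8) = a + b·8 = 3.14 + 0.78·8 = 9.38

9.380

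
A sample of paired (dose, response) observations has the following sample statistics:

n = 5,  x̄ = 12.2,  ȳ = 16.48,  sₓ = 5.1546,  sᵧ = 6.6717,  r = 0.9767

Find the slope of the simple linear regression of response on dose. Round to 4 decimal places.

b = r · sᵧ/sₓ = 0.9767 · 6.6717/5.1546 = 1.264162

1.2642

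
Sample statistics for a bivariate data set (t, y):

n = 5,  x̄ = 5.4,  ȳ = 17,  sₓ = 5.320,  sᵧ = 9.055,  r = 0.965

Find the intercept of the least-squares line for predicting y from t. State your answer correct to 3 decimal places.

8.131

b = r · sᵧ/sₓ = 0.965 · 9.055/5.32 = 1.642495
a = ȳ − b·x̄ = 17 − 1.642495·5.4 = 8.130525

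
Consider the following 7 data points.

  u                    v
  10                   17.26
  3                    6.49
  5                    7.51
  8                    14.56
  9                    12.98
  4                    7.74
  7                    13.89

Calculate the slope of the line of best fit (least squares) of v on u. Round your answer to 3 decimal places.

1.500

n = 7, Σx = 46, Σy = 80.43, Σxy = 591.11, Σx² = 344
Sxx = Σx² − (Σx)²/n = 344 − 302.285714 = 41.714286
Sxy = Σxy − (Σx)(Σy)/n = 591.11 − 528.54 = 62.57
b = Sxy/Sxx = 62.57/41.714286 = 1.499966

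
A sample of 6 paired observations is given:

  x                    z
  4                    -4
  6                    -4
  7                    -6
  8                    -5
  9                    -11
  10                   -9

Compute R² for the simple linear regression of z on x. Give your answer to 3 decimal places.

n = 6, Σx = 44, Σy = -39, Σxy = -311, Σx² = 346, Σy² = 295
Sxx = Σx² − (Σx)²/n = 346 − 322.666667 = 23.333333
Sxy = Σxy − (Σx)(Σy)/n = -311 − (-286) = -25
Syy = Σy² − (Σy)²/n = 295 − 253.5 = 41.5
R² = Sxy²/(Sxx·Syy) = (-25)²/(23.333333·41.5) = 0.645439

0.645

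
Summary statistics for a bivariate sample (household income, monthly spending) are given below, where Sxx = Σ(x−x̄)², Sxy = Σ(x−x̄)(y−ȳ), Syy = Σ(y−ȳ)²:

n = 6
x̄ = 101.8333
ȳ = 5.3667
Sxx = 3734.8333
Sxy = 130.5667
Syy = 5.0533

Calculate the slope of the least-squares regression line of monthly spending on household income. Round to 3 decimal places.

b = Sxy/Sxx = 130.5667/3734.8333 = 0.034959

0.035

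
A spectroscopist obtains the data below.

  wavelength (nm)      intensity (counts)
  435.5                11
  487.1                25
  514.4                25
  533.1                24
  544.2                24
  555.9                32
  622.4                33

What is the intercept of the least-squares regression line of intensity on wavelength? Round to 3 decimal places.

n = 7, Σx = 3692.6, Σy = 174, Σxy = 94011.2, Σx² = 1968289.84
Sxx = Σx² − (Σx)²/n = 1968289.84 − 1947899.251429 = 20390.588571
Sxy = Σxy − (Σx)(Σy)/n = 94011.2 − 91787.485714 = 2223.714286
b = Sxy/Sxx = 2223.714286/20390.588571 = 0.109056
a = ȳ − b·x̄ = 24.857143 − 0.109056·527.514286 = -32.671410

-32.671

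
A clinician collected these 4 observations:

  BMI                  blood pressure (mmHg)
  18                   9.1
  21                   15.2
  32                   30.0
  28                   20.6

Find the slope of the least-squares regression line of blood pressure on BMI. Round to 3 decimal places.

n = 4, Σx = 99, Σy = 74.9, Σxy = 2019.8, Σx² = 2573
Sxx = Σx² − (Σx)²/n = 2573 − 2450.25 = 122.75
Sxy = Σxy − (Σx)(Σy)/n = 2019.8 − 1853.775 = 166.025
b = Sxy/Sxx = 166.025/122.75 = 1.352546

1.353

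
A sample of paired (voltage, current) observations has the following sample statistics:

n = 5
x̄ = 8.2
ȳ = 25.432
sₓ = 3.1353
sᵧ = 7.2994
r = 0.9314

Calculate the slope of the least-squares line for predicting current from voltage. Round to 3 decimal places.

2.168

b = r · sᵧ/sₓ = 0.9314 · 7.2994/3.1353 = 2.168424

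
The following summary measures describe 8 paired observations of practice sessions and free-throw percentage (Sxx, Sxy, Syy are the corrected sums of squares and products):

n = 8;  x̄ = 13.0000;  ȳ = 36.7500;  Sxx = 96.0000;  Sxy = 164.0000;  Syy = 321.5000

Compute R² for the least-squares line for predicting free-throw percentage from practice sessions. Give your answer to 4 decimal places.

0.8714

R² = Sxy²/(Sxx·Syy) = (164)²/(96·321.5) = 0.871436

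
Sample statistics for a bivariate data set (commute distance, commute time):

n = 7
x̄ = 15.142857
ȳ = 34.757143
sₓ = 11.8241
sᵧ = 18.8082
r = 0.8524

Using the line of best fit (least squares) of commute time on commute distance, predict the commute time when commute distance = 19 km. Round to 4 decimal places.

b = r · sᵧ/sₓ = 0.8524 · 18.8082/11.8241 = 1.355884
a = ȳ − b·x̄ = 34.757143 − 1.355884·15.142857 = 14.225183
ŷ(19) = a + b·19 = 14.225183 + 1.355884·19 = 39.986982

39.9870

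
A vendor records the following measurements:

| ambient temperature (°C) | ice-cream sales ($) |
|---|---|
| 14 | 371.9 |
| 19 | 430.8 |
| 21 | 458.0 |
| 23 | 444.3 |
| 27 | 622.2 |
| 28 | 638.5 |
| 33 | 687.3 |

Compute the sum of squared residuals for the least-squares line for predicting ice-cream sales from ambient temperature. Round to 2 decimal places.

8169.28

n = 7, Σx = 165, Σy = 3653, Σxy = 90587, Σx² = 4129, Σy² = 1998261.12
Sxx = Σx² − (Σx)²/n = 4129 − 3889.285714 = 239.714286
Sxy = Σxy − (Σx)(Σy)/n = 90587 − 86106.428571 = 4480.571429
Syy = Σy² − (Σy)²/n = 1998261.12 − 1906344.142857 = 91916.977143
b = Sxy/Sxx = 4480.571429/239.714286 = 18.691299
SSE = Syy − b·Sxy = 91916.977143 − 18.691299·4480.571429 = 8169.276138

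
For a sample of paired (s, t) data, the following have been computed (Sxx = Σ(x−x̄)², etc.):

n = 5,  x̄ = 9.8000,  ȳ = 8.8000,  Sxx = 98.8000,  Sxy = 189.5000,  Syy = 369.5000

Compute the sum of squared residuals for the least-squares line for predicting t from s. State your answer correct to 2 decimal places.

b = Sxy/Sxx = 189.5/98.8 = 1.918016
SSE = Syy − b·Sxy = 369.5 − 1.918016·189.5 = 6.035931

6.04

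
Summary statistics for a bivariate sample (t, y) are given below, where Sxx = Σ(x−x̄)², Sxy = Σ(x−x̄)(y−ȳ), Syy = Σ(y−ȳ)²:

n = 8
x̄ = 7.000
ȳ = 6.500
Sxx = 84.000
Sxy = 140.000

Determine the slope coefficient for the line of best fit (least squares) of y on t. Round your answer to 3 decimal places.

b = Sxy/Sxx = 140/84 = 1.666667

1.667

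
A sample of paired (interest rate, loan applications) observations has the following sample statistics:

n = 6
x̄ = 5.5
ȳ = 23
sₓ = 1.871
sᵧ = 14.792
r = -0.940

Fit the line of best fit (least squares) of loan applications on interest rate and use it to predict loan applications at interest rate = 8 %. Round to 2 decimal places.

4.42

b = r · sᵧ/sₓ = -0.94 · 14.792/1.871 = -7.431577
a = ȳ − b·x̄ = 23 − (-7.431577)·5.5 = 63.873672
ŷ(8) = a + b·8 = 63.873672 + (-7.431577)·8 = 4.421058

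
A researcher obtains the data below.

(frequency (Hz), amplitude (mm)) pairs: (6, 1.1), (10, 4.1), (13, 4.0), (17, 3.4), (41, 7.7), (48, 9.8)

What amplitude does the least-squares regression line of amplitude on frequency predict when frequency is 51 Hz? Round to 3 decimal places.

9.939

n = 6, Σx = 135, Σy = 30.1, Σxy = 943.5, Σx² = 4579
Sxx = Σx² − (Σx)²/n = 4579 − 3037.5 = 1541.5
Sxy = Σxy − (Σx)(Σy)/n = 943.5 − 677.25 = 266.25
b = Sxy/Sxx = 266.25/1541.5 = 0.172721
a = ȳ − b·x̄ = 5.016667 − 0.172721·22.5 = 1.130436
ŷ(51) = a + b·51 = 1.130436 + 0.172721·51 = 9.939226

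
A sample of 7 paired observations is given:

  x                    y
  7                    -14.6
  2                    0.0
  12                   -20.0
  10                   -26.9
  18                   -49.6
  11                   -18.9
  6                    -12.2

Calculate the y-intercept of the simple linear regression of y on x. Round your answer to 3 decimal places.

n = 7, Σx = 66, Σy = -142.2, Σxy = -1785.1, Σx² = 778
Sxx = Σx² − (Σx)²/n = 778 − 622.285714 = 155.714286
Sxy = Σxy − (Σx)(Σy)/n = -1785.1 − (-1340.742857) = -444.357143
b = Sxy/Sxx = -444.357143/155.714286 = -2.853670
a = ȳ − b·x̄ = -20.314286 − (-2.853670)·9.428571 = 6.591743

6.592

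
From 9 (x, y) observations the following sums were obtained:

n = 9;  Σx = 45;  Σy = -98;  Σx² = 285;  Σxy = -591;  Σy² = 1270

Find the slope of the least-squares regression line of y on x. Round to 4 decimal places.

-1.6833

Sxx = Σx² − (Σx)²/n = 285 − 225 = 60
Sxy = Σxy − (Σx)(Σy)/n = -591 − (-490) = -101
b = Sxy/Sxx = -101/60 = -1.683333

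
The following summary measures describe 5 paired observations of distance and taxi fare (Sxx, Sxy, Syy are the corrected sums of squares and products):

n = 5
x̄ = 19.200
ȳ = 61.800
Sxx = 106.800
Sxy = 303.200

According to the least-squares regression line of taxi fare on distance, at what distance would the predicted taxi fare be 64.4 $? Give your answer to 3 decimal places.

b = Sxy/Sxx = 303.2/106.8 = 2.838951
a = ȳ − b·x̄ = 61.8 − 2.838951·19.2 = 7.292135
Set a + b·x = 64.4: x = (64.4 − 7.292135) / 2.838951 = 20.115831

20.116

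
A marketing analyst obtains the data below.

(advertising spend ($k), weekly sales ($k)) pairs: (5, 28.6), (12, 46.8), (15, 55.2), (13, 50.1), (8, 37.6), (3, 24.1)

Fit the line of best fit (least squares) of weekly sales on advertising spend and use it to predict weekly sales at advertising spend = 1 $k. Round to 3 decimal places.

n = 6, Σx = 56, Σy = 242.4, Σxy = 2557, Σx² = 636
Sxx = Σx² − (Σx)²/n = 636 − 522.666667 = 113.333333
Sxy = Σxy − (Σx)(Σy)/n = 2557 − 2262.4 = 294.6
b = Sxy/Sxx = 294.6/113.333333 = 2.599412
a = ȳ − b·x̄ = 40.4 − 2.599412·9.333333 = 16.138824
ŷ(1) = a + b·1 = 16.138824 + 2.599412·1 = 18.738235

18.738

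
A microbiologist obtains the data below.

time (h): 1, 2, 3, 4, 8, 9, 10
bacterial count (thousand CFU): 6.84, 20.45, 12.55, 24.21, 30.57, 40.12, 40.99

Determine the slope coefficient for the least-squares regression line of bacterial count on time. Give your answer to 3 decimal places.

3.386

n = 7, Σx = 37, Σy = 175.73, Σxy = 1197.77, Σx² = 275
Sxx = Σx² − (Σx)²/n = 275 − 195.571429 = 79.428571
Sxy = Σxy − (Σx)(Σy)/n = 1197.77 − 928.858571 = 268.911429
b = Sxy/Sxx = 268.911429/79.428571 = 3.385576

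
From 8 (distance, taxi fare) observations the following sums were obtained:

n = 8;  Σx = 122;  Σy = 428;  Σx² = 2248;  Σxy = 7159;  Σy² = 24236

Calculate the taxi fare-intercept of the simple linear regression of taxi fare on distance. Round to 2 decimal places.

Sxx = Σx² − (Σx)²/n = 2248 − 1860.5 = 387.5
Sxy = Σxy − (Σx)(Σy)/n = 7159 − 6527 = 632
b = Sxy/Sxx = 632/387.5 = 1.630968
a = ȳ − b·x̄ = 53.5 − 1.630968·15.25 = 28.627742

28.63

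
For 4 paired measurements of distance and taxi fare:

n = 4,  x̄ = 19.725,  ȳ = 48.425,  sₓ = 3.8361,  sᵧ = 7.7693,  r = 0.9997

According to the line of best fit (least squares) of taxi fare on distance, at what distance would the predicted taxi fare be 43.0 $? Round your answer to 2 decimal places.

b = r · sᵧ/sₓ = 0.9997 · 7.7693/3.8361 = 2.024705
a = ȳ − b·x̄ = 48.425 − 2.024705·19.725 = 8.487702
Set a + b·x = 43.0: x = (43.0 − 8.487702) / 2.024705 = 17.045597

17.05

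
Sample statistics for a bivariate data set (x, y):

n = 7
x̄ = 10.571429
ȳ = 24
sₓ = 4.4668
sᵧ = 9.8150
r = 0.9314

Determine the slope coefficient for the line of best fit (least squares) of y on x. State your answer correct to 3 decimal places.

b = r · sᵧ/sₓ = 0.9314 · 9.815/4.4668 = 2.046586

2.047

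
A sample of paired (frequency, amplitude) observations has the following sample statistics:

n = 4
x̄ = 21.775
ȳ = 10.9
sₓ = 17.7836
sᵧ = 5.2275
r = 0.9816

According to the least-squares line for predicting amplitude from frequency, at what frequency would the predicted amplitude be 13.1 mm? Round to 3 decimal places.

b = r · sᵧ/sₓ = 0.9816 · 5.2275/17.7836 = 0.288542
a = ȳ − b·x̄ = 10.9 − 0.288542·21.775 = 4.617000
Set a + b·x = 13.1: x = (13.1 − 4.617000) / 0.288542 = 29.399542

29.400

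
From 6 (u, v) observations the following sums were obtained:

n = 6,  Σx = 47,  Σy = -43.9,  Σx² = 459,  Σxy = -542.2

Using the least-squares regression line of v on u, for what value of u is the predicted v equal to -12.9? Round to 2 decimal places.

10.39

Sxx = Σx² − (Σx)²/n = 459 − 368.166667 = 90.833333
Sxy = Σxy − (Σx)(Σy)/n = -542.2 − (-343.883333) = -198.316667
b = Sxy/Sxx = -198.316667/90.833333 = -2.183303
a = ȳ − b·x̄ = -7.316667 − (-2.183303)·7.833333 = 9.785872
Set a + b·x = -12.9: x = (-12.9 − 9.785872) / (-2.183303) = 10.390621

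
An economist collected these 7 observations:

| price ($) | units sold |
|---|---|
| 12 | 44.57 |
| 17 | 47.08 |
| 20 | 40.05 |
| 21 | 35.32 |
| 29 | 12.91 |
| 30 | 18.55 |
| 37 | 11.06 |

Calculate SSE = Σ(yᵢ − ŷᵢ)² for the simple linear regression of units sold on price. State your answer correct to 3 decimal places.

n = 7, Σx = 166, Σy = 209.54, Σxy = 4218.03, Σx² = 4384, Σy² = 7687.6104
Sxx = Σx² − (Σx)²/n = 4384 − 3936.571429 = 447.428571
Sxy = Σxy − (Σx)(Σy)/n = 4218.03 − 4969.091429 = -751.061429
Syy = Σy² − (Σy)²/n = 7687.6104 − 6272.430229 = 1415.180171
b = Sxy/Sxx = -751.061429/447.428571 = -1.678617
SSE = Syy − b·Sxy = 1415.180171 − (-1.678617)·(-751.061429) = 154.435316

154.435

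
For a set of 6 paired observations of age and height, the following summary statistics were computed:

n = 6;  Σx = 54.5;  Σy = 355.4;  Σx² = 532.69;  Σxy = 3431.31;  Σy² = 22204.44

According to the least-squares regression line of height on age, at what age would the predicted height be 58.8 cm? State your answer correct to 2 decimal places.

9.00

Sxx = Σx² − (Σx)²/n = 532.69 − 495.041667 = 37.648333
Sxy = Σxy − (Σx)(Σy)/n = 3431.31 − 3228.216667 = 203.093333
b = Sxy/Sxx = 203.093333/37.648333 = 5.394484
a = ȳ − b·x̄ = 59.233333 − 5.394484·9.083333 = 10.233437
Set a + b·x = 58.8: x = (58.8 − 10.233437) / 5.394484 = 9.003004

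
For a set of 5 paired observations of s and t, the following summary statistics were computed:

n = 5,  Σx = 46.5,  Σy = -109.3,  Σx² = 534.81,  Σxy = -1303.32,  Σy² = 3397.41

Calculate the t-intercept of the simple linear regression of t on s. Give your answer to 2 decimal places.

4.20

Sxx = Σx² − (Σx)²/n = 534.81 − 432.45 = 102.36
Sxy = Σxy − (Σx)(Σy)/n = -1303.32 − (-1016.49) = -286.83
b = Sxy/Sxx = -286.83/102.36 = -2.802169
a = ȳ − b·x̄ = -21.86 − (-2.802169)·9.3 = 4.200170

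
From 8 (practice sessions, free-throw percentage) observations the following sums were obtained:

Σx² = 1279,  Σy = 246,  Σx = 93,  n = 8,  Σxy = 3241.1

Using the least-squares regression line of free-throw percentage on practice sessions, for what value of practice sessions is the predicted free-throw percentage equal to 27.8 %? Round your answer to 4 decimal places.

Sxx = Σx² − (Σx)²/n = 1279 − 1081.125 = 197.875
Sxy = Σxy − (Σx)(Σy)/n = 3241.1 − 2859.75 = 381.35
b = Sxy/Sxx = 381.35/197.875 = 1.927227
a = ȳ − b·x̄ = 30.75 − 1.927227·11.625 = 8.345989
Set a + b·x = 27.8: x = (27.8 − 8.345989) / 1.927227 = 10.094303

10.0943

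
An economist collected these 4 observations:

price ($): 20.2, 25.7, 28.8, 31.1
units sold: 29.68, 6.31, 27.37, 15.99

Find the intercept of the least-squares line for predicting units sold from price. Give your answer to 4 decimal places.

40.2621

n = 4, Σx = 105.8, Σy = 79.35, Σxy = 2047.248, Σx² = 2865.18
Sxx = Σx² − (Σx)²/n = 2865.18 − 2798.41 = 66.77
Sxy = Σxy − (Σx)(Σy)/n = 2047.248 − 2098.8075 = -51.5595
b = Sxy/Sxx = -51.5595/66.77 = -0.772196
a = ȳ − b·x̄ = 19.8375 − (-0.772196)·26.45 = 40.262074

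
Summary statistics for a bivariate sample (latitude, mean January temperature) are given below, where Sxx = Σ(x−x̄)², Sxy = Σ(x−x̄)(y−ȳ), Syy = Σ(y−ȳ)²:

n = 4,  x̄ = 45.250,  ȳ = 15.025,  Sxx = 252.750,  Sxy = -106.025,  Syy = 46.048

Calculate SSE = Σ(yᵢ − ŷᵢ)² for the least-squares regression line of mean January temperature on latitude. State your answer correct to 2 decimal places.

b = Sxy/Sxx = -106.025/252.75 = -0.419486
SSE = Syy − b·Sxy = 46.048 − (-0.419486)·(-106.025) = 1.572033

1.57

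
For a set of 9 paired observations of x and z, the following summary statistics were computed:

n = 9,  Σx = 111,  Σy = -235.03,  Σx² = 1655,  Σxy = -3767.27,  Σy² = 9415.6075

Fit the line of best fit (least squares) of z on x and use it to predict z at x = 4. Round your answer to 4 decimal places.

-0.8066

Sxx = Σx² − (Σx)²/n = 1655 − 1369 = 286
Sxy = Σxy − (Σx)(Σy)/n = -3767.27 − (-2898.703333) = -868.566667
b = Sxy/Sxx = -868.566667/286 = -3.036946
a = ȳ − b·x̄ = -26.114444 − (-3.036946)·12.333333 = 11.341228
ŷ(4) = a + b·4 = 11.341228 + (-3.036946)·4 = -0.806558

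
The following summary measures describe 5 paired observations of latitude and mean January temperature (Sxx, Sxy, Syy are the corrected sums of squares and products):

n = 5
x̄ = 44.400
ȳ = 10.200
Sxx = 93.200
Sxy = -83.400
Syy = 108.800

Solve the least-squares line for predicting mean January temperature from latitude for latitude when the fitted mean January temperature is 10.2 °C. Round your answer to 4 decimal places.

44.4000

b = Sxy/Sxx = -83.4/93.2 = -0.894850
a = ȳ − b·x̄ = 10.2 − (-0.894850)·44.4 = 49.931330
Set a + b·x = 10.2: x = (10.2 − 49.931330) / (-0.894850) = 44.4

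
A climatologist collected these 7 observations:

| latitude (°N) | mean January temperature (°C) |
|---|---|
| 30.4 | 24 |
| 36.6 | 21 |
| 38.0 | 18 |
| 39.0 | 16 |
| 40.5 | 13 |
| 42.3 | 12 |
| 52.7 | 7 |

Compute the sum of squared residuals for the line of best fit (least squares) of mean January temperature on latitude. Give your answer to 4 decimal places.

18.5700

n = 7, Σx = 279.5, Σy = 111, Σxy = 4209.2, Σx² = 11435.55, Σy² = 1959
Sxx = Σx² − (Σx)²/n = 11435.55 − 11160.035714 = 275.514286
Sxy = Σxy − (Σx)(Σy)/n = 4209.2 − 4432.071429 = -222.871429
Syy = Σy² − (Σy)²/n = 1959 − 1760.142857 = 198.857143
b = Sxy/Sxx = -222.871429/275.514286 = -0.808929
SSE = Syy − b·Sxy = 198.857143 − (-0.808929)·(-222.871429) = 18.570035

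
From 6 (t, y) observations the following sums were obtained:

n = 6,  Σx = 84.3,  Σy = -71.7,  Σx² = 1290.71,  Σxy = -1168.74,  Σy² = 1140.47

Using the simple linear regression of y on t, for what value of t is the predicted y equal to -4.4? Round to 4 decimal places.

9.0763

Sxx = Σx² − (Σx)²/n = 1290.71 − 1184.415 = 106.295
Sxy = Σxy − (Σx)(Σy)/n = -1168.74 − (-1007.385) = -161.355
b = Sxy/Sxx = -161.355/106.295 = -1.517992
a = ȳ − b·x̄ = -11.95 − (-1.517992)·14.05 = 9.377793
Set a + b·x = -4.4: x = (-4.4 − 9.377793) / (-1.517992) = 9.076325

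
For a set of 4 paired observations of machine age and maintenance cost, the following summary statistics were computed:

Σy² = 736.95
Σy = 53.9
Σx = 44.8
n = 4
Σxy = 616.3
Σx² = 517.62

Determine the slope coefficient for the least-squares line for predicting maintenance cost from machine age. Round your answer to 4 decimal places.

0.7957

Sxx = Σx² − (Σx)²/n = 517.62 − 501.76 = 15.86
Sxy = Σxy − (Σx)(Σy)/n = 616.3 − 603.68 = 12.62
b = Sxy/Sxx = 12.62/15.86 = 0.795712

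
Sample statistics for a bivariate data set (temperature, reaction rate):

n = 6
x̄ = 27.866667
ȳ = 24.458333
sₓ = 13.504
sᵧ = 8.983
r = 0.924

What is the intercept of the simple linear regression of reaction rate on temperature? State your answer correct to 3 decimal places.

7.330

b = r · sᵧ/sₓ = 0.924 · 8.983/13.504 = 0.614654
a = ȳ − b·x̄ = 24.458333 − 0.614654·27.866667 = 7.329966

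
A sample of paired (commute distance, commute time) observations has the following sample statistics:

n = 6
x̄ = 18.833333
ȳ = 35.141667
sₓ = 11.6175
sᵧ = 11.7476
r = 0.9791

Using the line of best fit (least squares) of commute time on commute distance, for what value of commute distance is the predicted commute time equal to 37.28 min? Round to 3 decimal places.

b = r · sᵧ/sₓ = 0.9791 · 11.7476/11.6175 = 0.990065
a = ȳ − b·x̄ = 35.141667 − 0.990065·18.833333 = 16.495451
Set a + b·x = 37.28: x = (37.28 − 16.495451) / 0.990065 = 20.993124

20.993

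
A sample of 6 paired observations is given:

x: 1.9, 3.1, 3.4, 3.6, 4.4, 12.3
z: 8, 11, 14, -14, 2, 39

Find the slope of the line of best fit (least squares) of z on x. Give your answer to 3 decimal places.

3.488

n = 6, Σx = 28.7, Σy = 60, Σxy = 535, Σx² = 208.39
Sxx = Σx² − (Σx)²/n = 208.39 − 137.281667 = 71.108333
Sxy = Σxy − (Σx)(Σy)/n = 535 − 287 = 248
b = Sxy/Sxx = 248/71.108333 = 3.487636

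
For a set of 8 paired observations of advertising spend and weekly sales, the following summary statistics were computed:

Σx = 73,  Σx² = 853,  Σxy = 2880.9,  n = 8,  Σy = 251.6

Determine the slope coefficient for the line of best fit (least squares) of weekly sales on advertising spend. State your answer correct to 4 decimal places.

3.1307

Sxx = Σx² − (Σx)²/n = 853 − 666.125 = 186.875
Sxy = Σxy − (Σx)(Σy)/n = 2880.9 − 2295.85 = 585.05
b = Sxy/Sxx = 585.05/186.875 = 3.130702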